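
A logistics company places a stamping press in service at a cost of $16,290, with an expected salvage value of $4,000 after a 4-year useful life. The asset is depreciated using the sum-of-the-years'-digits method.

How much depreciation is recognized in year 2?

$3,687

Depreciable base = $16,290 − $4,000 = $12,290.
Sum of the years' digits = 4+3+2+1 = 10.
Year 1: $12,290 × 4/10 = $4,916. Book value $11,374.
Year 2: $12,290 × 3/10 = $3,687. Book value $7,687.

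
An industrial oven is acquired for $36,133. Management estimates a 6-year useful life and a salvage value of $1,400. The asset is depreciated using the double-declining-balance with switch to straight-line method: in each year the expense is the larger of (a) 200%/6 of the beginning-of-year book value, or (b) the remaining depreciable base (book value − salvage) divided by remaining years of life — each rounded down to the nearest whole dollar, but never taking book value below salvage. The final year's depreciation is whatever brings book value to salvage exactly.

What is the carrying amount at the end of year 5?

Depreciable base = $36,133 − $1,400 = $34,733.
Year 1: DB = ⌊$36,133 × 200%/6⌋ = $12,044; SL = ⌊$34,733/6⌋ = $5,788 → take DB $12,044. Book value $24,089.
Year 2: DB = ⌊$24,089 × 200%/6⌋ = $8,029; SL = ⌊$22,689/5⌋ = $4,537 → take DB $8,029. Book value $16,060.
Year 3: DB = ⌊$16,060 × 200%/6⌋ = $5,353; SL = ⌊$14,660/4⌋ = $3,665 → take DB $5,353. Book value $10,707.
Year 4: DB = ⌊$10,707 × 200%/6⌋ = $3,569; SL = ⌊$9,307/3⌋ = $3,102 → take DB $3,569. Book value $7,138.
Year 5: DB = ⌊$7,138 × 200%/6⌋ = $2,379; SL = ⌊$5,738/2⌋ = $2,869 → take SL $2,869. Book value $4,269.

$4,269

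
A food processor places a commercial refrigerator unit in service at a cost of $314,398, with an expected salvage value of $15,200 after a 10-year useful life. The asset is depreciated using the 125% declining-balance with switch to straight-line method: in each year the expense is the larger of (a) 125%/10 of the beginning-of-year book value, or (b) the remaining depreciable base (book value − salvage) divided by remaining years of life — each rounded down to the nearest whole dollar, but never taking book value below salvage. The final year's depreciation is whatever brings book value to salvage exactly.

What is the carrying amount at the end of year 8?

$71,036

Depreciable base = $314,398 − $15,200 = $299,198.
Year 1: DB = ⌊$314,398 × 125%/10⌋ = $39,299; SL = ⌊$299,198/10⌋ = $29,919 → take DB $39,299. Book value $275,099.
Year 2: DB = ⌊$275,099 × 125%/10⌋ = $34,387; SL = ⌊$259,899/9⌋ = $28,877 → take DB $34,387. Book value $240,712.
Year 3: DB = ⌊$240,712 × 125%/10⌋ = $30,089; SL = ⌊$225,512/8⌋ = $28,189 → take DB $30,089. Book value $210,623.
Year 4: DB = ⌊$210,623 × 125%/10⌋ = $26,327; SL = ⌊$195,423/7⌋ = $27,917 → take SL $27,917. Book value $182,706.
Year 5: DB = ⌊$182,706 × 125%/10⌋ = $22,838; SL = ⌊$167,506/6⌋ = $27,917 → take SL $27,917. Book value $154,789.
Year 6: DB = ⌊$154,789 × 125%/10⌋ = $19,348; SL = ⌊$139,589/5⌋ = $27,917 → take SL $27,917. Book value $126,872.
Year 7: DB = ⌊$126,872 × 125%/10⌋ = $15,859; SL = ⌊$111,672/4⌋ = $27,918 → take SL $27,918. Book value $98,954.
Year 8: DB = ⌊$98,954 × 125%/10⌋ = $12,369; SL = ⌊$83,754/3⌋ = $27,918 → take SL $27,918. Book value $71,036.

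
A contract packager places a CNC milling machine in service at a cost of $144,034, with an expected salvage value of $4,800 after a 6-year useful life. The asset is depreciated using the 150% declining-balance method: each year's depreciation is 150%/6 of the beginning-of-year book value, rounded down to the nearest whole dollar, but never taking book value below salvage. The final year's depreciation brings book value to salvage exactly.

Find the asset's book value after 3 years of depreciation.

Depreciable base = $144,034 − $4,800 = $139,234.
Year 1: ⌊$144,034 × 150%/6⌋ = $36,008. Book value $108,026.
Year 2: ⌊$108,026 × 150%/6⌋ = $27,006. Book value $81,020.
Year 3: ⌊$81,020 × 150%/6⌋ = $20,255. Book value $60,765.

$60,765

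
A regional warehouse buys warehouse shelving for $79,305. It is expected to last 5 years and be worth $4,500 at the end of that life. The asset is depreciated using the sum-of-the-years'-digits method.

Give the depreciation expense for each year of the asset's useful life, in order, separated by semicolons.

$24,935; $19,948; $14,961; $9,974; $4,987

Depreciable base = $79,305 − $4,500 = $74,805.
Sum of the years' digits = 5+4+3+2+1 = 15.
Year 1: $74,805 × 5/15 = $24,935. Book value $54,370.
Year 2: $74,805 × 4/15 = $19,948. Book value $34,422.
Year 3: $74,805 × 3/15 = $14,961. Book value $19,461.
Year 4: $74,805 × 2/15 = $9,974. Book value $9,487.
Year 5: $74,805 × 1/15 = $4,987. Book value $4,500.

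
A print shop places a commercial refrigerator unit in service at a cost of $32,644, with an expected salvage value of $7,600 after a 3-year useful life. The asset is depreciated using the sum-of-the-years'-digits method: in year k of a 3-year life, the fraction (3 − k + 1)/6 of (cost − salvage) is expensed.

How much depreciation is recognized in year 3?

$4,174

Depreciable base = $32,644 − $7,600 = $25,044.
Sum of the years' digits = 3+2+1 = 6.
Year 1: $25,044 × 3/6 = $12,522. Book value $20,122.
Year 2: $25,044 × 2/6 = $8,348. Book value $11,774.
Year 3: $25,044 × 1/6 = $4,174. Book value $7,600.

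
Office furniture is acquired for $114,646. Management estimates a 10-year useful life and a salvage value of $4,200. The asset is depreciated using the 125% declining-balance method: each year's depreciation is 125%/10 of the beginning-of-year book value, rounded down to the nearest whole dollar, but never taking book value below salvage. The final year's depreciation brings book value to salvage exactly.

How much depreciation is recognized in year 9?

$4,924

Depreciable base = $114,646 − $4,200 = $110,446.
Year 1: ⌊$114,646 × 125%/10⌋ = $14,330. Book value $100,316.
Year 2: ⌊$100,316 × 125%/10⌋ = $12,539. Book value $87,777.
Year 3: ⌊$87,777 × 125%/10⌋ = $10,972. Book value $76,805.
Year 4: ⌊$76,805 × 125%/10⌋ = $9,600. Book value $67,205.
Year 5: ⌊$67,205 × 125%/10⌋ = $8,400. Book value $58,805.
Year 6: ⌊$58,805 × 125%/10⌋ = $7,350. Book value $51,455.
Year 7: ⌊$51,455 × 125%/10⌋ = $6,431. Book value $45,024.
Year 8: ⌊$45,024 × 125%/10⌋ = $5,628. Book value $39,396.
Year 9: ⌊$39,396 × 125%/10⌋ = $4,924. Book value $34,472.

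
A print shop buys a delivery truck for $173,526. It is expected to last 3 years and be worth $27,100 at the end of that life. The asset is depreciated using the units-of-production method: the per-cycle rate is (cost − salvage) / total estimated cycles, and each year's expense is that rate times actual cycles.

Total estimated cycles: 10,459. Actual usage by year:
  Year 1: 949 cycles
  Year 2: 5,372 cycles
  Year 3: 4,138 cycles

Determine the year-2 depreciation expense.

$75,208

Depreciable base = $173,526 − $27,100 = $146,426.
Rate = $146,426 / 10,459 cycles = $14 per cycle.
Year 1: 949 × $14 = $13,286. Book value $160,240.
Year 2: 5,372 × $14 = $75,208. Book value $85,032.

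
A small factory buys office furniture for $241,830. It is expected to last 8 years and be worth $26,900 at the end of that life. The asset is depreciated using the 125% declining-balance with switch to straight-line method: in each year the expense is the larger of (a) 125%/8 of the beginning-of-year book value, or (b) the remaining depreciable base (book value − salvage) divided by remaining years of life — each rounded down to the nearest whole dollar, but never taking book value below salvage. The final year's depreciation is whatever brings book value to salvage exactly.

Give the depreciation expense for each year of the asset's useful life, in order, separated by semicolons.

Depreciable base = $241,830 − $26,900 = $214,930.
Year 1: DB = ⌊$241,830 × 125%/8⌋ = $37,785; SL = ⌊$214,930/8⌋ = $26,866 → take DB $37,785. Book value $204,045.
Year 2: DB = ⌊$204,045 × 125%/8⌋ = $31,882; SL = ⌊$177,145/7⌋ = $25,306 → take DB $31,882. Book value $172,163.
Year 3: DB = ⌊$172,163 × 125%/8⌋ = $26,900; SL = ⌊$145,263/6⌋ = $24,210 → take DB $26,900. Book value $145,263.
Year 4: DB = ⌊$145,263 × 125%/8⌋ = $22,697; SL = ⌊$118,363/5⌋ = $23,672 → take SL $23,672. Book value $121,591.
Year 5: DB = ⌊$121,591 × 125%/8⌋ = $18,998; SL = ⌊$94,691/4⌋ = $23,672 → take SL $23,672. Book value $97,919.
Year 6: DB = ⌊$97,919 × 125%/8⌋ = $15,299; SL = ⌊$71,019/3⌋ = $23,673 → take SL $23,673. Book value $74,246.
Year 7: DB = ⌊$74,246 × 125%/8⌋ = $11,600; SL = ⌊$47,346/2⌋ = $23,673 → take SL $23,673. Book value $50,573.
Year 8 (final): $50,573 − $26,900 = $23,673. Book value $26,900.

$37,785; $31,882; $26,900; $23,672; $23,672; $23,673; $23,673; $23,673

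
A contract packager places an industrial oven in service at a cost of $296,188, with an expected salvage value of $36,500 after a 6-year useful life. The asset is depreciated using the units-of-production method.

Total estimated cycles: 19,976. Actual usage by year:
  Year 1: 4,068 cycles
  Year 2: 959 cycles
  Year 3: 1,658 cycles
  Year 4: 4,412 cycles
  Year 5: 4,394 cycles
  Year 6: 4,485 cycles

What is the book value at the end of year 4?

Depreciable base = $296,188 − $36,500 = $259,688.
Rate = $259,688 / 19,976 cycles = $13 per cycle.
Year 1: 4,068 × $13 = $52,884. Book value $243,304.
Year 2: 959 × $13 = $12,467. Book value $230,837.
Year 3: 1,658 × $13 = $21,554. Book value $209,283.
Year 4: 4,412 × $13 = $57,356. Book value $151,927.

$151,927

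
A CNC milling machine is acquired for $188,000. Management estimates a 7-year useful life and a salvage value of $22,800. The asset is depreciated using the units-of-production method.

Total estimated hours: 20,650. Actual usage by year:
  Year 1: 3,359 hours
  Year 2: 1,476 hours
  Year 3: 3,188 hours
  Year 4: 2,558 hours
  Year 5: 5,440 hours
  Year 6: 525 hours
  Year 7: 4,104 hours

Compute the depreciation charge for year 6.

$4,200

Depreciable base = $188,000 − $22,800 = $165,200.
Rate = $165,200 / 20,650 hours = $8 per hour.
Year 1: 3,359 × $8 = $26,872. Book value $161,128.
Year 2: 1,476 × $8 = $11,808. Book value $149,320.
Year 3: 3,188 × $8 = $25,504. Book value $123,816.
Year 4: 2,558 × $8 = $20,464. Book value $103,352.
Year 5: 5,440 × $8 = $43,520. Book value $59,832.
Year 6: 525 × $8 = $4,200. Book value $55,632.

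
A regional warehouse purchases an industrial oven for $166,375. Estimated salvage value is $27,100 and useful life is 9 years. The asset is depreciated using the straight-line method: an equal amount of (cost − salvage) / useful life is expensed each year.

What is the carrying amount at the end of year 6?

Depreciable base = $166,375 − $27,100 = $139,275.
Annual expense = $139,275 / 9 = $15,475.
End of year 1: book value $150,900.
End of year 2: book value $135,425.
End of year 3: book value $119,950.
End of year 4: book value $104,475.
End of year 5: book value $89,000.
End of year 6: book value $73,525.

$73,525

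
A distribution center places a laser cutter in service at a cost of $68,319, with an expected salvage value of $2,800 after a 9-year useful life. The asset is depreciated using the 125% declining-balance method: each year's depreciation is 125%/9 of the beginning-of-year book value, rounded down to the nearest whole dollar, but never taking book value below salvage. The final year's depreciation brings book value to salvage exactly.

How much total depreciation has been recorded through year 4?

$30,753

Depreciable base = $68,319 − $2,800 = $65,519.
Year 1: ⌊$68,319 × 125%/9⌋ = $9,488. Book value $58,831.
Year 2: ⌊$58,831 × 125%/9⌋ = $8,170. Book value $50,661.
Year 3: ⌊$50,661 × 125%/9⌋ = $7,036. Book value $43,625.
Year 4: ⌊$43,625 × 125%/9⌋ = $6,059. Book value $37,566.
Accumulated through year 4 = $68,319 − $37,566 = $30,753.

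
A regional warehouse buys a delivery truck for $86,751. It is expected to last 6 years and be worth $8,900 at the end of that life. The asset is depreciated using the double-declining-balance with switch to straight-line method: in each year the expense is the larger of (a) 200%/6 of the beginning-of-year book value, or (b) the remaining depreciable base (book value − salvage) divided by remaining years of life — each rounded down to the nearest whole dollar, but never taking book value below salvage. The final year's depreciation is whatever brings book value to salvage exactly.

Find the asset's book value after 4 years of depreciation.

$17,136

Depreciable base = $86,751 − $8,900 = $77,851.
Year 1: DB = ⌊$86,751 × 200%/6⌋ = $28,917; SL = ⌊$77,851/6⌋ = $12,975 → take DB $28,917. Book value $57,834.
Year 2: DB = ⌊$57,834 × 200%/6⌋ = $19,278; SL = ⌊$48,934/5⌋ = $9,786 → take DB $19,278. Book value $38,556.
Year 3: DB = ⌊$38,556 × 200%/6⌋ = $12,852; SL = ⌊$29,656/4⌋ = $7,414 → take DB $12,852. Book value $25,704.
Year 4: DB = ⌊$25,704 × 200%/6⌋ = $8,568; SL = ⌊$16,804/3⌋ = $5,601 → take DB $8,568. Book value $17,136.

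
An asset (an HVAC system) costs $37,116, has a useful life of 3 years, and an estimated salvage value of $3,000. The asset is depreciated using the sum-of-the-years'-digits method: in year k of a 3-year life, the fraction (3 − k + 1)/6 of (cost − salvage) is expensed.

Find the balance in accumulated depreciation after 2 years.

$28,430

Depreciable base = $37,116 − $3,000 = $34,116.
Sum of the years' digits = 3+2+1 = 6.
Year 1: $34,116 × 3/6 = $17,058. Book value $20,058.
Year 2: $34,116 × 2/6 = $11,372. Book value $8,686.
Accumulated through year 2 = $37,116 − $8,686 = $28,430.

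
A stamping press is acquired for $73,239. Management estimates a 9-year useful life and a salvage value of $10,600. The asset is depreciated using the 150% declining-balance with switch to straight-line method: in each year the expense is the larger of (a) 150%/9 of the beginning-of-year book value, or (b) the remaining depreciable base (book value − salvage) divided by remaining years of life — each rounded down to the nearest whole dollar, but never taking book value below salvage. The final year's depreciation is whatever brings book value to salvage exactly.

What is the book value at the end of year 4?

Depreciable base = $73,239 − $10,600 = $62,639.
Year 1: DB = ⌊$73,239 × 150%/9⌋ = $12,206; SL = ⌊$62,639/9⌋ = $6,959 → take DB $12,206. Book value $61,033.
Year 2: DB = ⌊$61,033 × 150%/9⌋ = $10,172; SL = ⌊$50,433/8⌋ = $6,304 → take DB $10,172. Book value $50,861.
Year 3: DB = ⌊$50,861 × 150%/9⌋ = $8,476; SL = ⌊$40,261/7⌋ = $5,751 → take DB $8,476. Book value $42,385.
Year 4: DB = ⌊$42,385 × 150%/9⌋ = $7,064; SL = ⌊$31,785/6⌋ = $5,297 → take DB $7,064. Book value $35,321.

$35,321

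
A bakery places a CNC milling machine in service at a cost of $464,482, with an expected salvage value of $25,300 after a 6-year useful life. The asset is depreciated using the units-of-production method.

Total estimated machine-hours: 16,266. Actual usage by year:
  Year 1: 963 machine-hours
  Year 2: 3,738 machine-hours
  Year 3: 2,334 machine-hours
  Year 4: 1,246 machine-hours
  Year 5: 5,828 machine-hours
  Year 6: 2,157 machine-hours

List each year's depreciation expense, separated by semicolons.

Depreciable base = $464,482 − $25,300 = $439,182.
Rate = $439,182 / 16,266 machine-hours = $27 per machine-hour.
Year 1: 963 × $27 = $26,001. Book value $438,481.
Year 2: 3,738 × $27 = $100,926. Book value $337,555.
Year 3: 2,334 × $27 = $63,018. Book value $274,537.
Year 4: 1,246 × $27 = $33,642. Book value $240,895.
Year 5: 5,828 × $27 = $157,356. Book value $83,539.
Year 6: 2,157 × $27 = $58,239. Book value $25,300.

$26,001; $100,926; $63,018; $33,642; $157,356; $58,239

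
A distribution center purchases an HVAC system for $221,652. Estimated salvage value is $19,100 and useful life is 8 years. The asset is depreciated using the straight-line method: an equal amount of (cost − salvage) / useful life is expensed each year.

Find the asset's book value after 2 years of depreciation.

Depreciable base = $221,652 − $19,100 = $202,552.
Annual expense = $202,552 / 8 = $25,319.
End of year 1: book value $196,333.
End of year 2: book value $171,014.

$171,014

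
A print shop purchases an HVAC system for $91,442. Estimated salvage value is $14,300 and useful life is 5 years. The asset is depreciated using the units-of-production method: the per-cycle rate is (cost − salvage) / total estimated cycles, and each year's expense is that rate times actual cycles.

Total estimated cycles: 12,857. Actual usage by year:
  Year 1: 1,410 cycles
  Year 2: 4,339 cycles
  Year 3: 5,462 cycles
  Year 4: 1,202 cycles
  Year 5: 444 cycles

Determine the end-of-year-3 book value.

Depreciable base = $91,442 − $14,300 = $77,142.
Rate = $77,142 / 12,857 cycles = $6 per cycle.
Year 1: 1,410 × $6 = $8,460. Book value $82,982.
Year 2: 4,339 × $6 = $26,034. Book value $56,948.
Year 3: 5,462 × $6 = $32,772. Book value $24,176.

$24,176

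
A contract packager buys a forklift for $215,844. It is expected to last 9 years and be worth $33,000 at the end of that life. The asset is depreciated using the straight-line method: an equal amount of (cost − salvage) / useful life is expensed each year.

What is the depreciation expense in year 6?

Depreciable base = $215,844 − $33,000 = $182,844.
Annual expense = $182,844 / 9 = $20,316.

$20,316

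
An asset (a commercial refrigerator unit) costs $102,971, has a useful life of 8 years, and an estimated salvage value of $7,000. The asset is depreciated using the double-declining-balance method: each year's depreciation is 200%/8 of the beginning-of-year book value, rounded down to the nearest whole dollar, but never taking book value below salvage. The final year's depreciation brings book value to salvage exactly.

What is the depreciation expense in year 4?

$10,860

Depreciable base = $102,971 − $7,000 = $95,971.
Year 1: ⌊$102,971 × 200%/8⌋ = $25,742. Book value $77,229.
Year 2: ⌊$77,229 × 200%/8⌋ = $19,307. Book value $57,922.
Year 3: ⌊$57,922 × 200%/8⌋ = $14,480. Book value $43,442.
Year 4: ⌊$43,442 × 200%/8⌋ = $10,860. Book value $32,582.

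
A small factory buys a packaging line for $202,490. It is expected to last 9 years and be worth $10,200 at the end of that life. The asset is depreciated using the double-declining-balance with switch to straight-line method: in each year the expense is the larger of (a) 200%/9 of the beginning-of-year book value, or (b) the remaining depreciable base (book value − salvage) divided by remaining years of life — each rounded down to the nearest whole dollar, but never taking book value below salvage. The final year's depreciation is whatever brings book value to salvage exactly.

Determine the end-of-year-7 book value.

$33,286

Depreciable base = $202,490 − $10,200 = $192,290.
Year 1: DB = ⌊$202,490 × 200%/9⌋ = $44,997; SL = ⌊$192,290/9⌋ = $21,365 → take DB $44,997. Book value $157,493.
Year 2: DB = ⌊$157,493 × 200%/9⌋ = $34,998; SL = ⌊$147,293/8⌋ = $18,411 → take DB $34,998. Book value $122,495.
Year 3: DB = ⌊$122,495 × 200%/9⌋ = $27,221; SL = ⌊$112,295/7⌋ = $16,042 → take DB $27,221. Book value $95,274.
Year 4: DB = ⌊$95,274 × 200%/9⌋ = $21,172; SL = ⌊$85,074/6⌋ = $14,179 → take DB $21,172. Book value $74,102.
Year 5: DB = ⌊$74,102 × 200%/9⌋ = $16,467; SL = ⌊$63,902/5⌋ = $12,780 → take DB $16,467. Book value $57,635.
Year 6: DB = ⌊$57,635 × 200%/9⌋ = $12,807; SL = ⌊$47,435/4⌋ = $11,858 → take DB $12,807. Book value $44,828.
Year 7: DB = ⌊$44,828 × 200%/9⌋ = $9,961; SL = ⌊$34,628/3⌋ = $11,542 → take SL $11,542. Book value $33,286.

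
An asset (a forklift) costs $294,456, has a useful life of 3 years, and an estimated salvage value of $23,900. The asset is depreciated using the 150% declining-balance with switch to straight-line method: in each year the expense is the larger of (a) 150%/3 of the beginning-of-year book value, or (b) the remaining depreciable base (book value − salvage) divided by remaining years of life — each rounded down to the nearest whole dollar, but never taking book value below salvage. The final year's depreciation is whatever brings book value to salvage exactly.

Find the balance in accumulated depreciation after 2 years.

Depreciable base = $294,456 − $23,900 = $270,556.
Year 1: DB = ⌊$294,456 × 150%/3⌋ = $147,228; SL = ⌊$270,556/3⌋ = $90,185 → take DB $147,228. Book value $147,228.
Year 2: DB = ⌊$147,228 × 150%/3⌋ = $73,614; SL = ⌊$123,328/2⌋ = $61,664 → take DB $73,614. Book value $73,614.
Accumulated through year 2 = $294,456 − $73,614 = $220,842.

$220,842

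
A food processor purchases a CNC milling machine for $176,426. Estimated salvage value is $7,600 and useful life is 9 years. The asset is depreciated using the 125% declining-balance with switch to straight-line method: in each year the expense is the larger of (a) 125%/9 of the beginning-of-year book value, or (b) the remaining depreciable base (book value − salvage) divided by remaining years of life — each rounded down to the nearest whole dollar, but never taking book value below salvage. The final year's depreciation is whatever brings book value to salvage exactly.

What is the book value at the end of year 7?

Depreciable base = $176,426 − $7,600 = $168,826.
Year 1: DB = ⌊$176,426 × 125%/9⌋ = $24,503; SL = ⌊$168,826/9⌋ = $18,758 → take DB $24,503. Book value $151,923.
Year 2: DB = ⌊$151,923 × 125%/9⌋ = $21,100; SL = ⌊$144,323/8⌋ = $18,040 → take DB $21,100. Book value $130,823.
Year 3: DB = ⌊$130,823 × 125%/9⌋ = $18,169; SL = ⌊$123,223/7⌋ = $17,603 → take DB $18,169. Book value $112,654.
Year 4: DB = ⌊$112,654 × 125%/9⌋ = $15,646; SL = ⌊$105,054/6⌋ = $17,509 → take SL $17,509. Book value $95,145.
Year 5: DB = ⌊$95,145 × 125%/9⌋ = $13,214; SL = ⌊$87,545/5⌋ = $17,509 → take SL $17,509. Book value $77,636.
Year 6: DB = ⌊$77,636 × 125%/9⌋ = $10,782; SL = ⌊$70,036/4⌋ = $17,509 → take SL $17,509. Book value $60,127.
Year 7: DB = ⌊$60,127 × 125%/9⌋ = $8,350; SL = ⌊$52,527/3⌋ = $17,509 → take SL $17,509. Book value $42,618.

$42,618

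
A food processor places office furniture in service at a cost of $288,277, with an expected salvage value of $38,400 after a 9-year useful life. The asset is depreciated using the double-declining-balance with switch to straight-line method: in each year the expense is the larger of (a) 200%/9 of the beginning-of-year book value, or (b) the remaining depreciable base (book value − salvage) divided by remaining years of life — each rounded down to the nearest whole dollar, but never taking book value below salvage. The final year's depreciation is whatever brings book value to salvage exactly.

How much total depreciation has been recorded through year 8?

Depreciable base = $288,277 − $38,400 = $249,877.
Year 1: DB = ⌊$288,277 × 200%/9⌋ = $64,061; SL = ⌊$249,877/9⌋ = $27,764 → take DB $64,061. Book value $224,216.
Year 2: DB = ⌊$224,216 × 200%/9⌋ = $49,825; SL = ⌊$185,816/8⌋ = $23,227 → take DB $49,825. Book value $174,391.
Year 3: DB = ⌊$174,391 × 200%/9⌋ = $38,753; SL = ⌊$135,991/7⌋ = $19,427 → take DB $38,753. Book value $135,638.
Year 4: DB = ⌊$135,638 × 200%/9⌋ = $30,141; SL = ⌊$97,238/6⌋ = $16,206 → take DB $30,141. Book value $105,497.
Year 5: DB = ⌊$105,497 × 200%/9⌋ = $23,443; SL = ⌊$67,097/5⌋ = $13,419 → take DB $23,443. Book value $82,054.
Year 6: DB = ⌊$82,054 × 200%/9⌋ = $18,234; SL = ⌊$43,654/4⌋ = $10,913 → take DB $18,234. Book value $63,820.
Year 7: DB = ⌊$63,820 × 200%/9⌋ = $14,182; SL = ⌊$25,420/3⌋ = $8,473 → take DB $14,182. Book value $49,638.
Year 8: DB = ⌊$49,638 × 200%/9⌋ = $11,030; SL = ⌊$11,238/2⌋ = $5,619 → take DB $11,030. Book value $38,608.
Accumulated through year 8 = $288,277 − $38,608 = $249,669.

$249,669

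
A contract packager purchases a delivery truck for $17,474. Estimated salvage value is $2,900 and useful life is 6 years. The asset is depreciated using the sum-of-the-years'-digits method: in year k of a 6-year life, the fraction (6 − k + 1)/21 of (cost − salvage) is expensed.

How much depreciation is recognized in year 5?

Depreciable base = $17,474 − $2,900 = $14,574.
Sum of the years' digits = 6+5+4+3+2+1 = 21.
Year 1: $14,574 × 6/21 = $4,164. Book value $13,310.
Year 2: $14,574 × 5/21 = $3,470. Book value $9,840.
Year 3: $14,574 × 4/21 = $2,776. Book value $7,064.
Year 4: $14,574 × 3/21 = $2,082. Book value $4,982.
Year 5: $14,574 × 2/21 = $1,388. Book value $3,594.

$1,388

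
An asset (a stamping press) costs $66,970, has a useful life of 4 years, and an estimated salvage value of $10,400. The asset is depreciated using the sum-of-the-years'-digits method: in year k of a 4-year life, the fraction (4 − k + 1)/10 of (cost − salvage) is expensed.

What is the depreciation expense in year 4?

$5,657

Depreciable base = $66,970 − $10,400 = $56,570.
Sum of the years' digits = 4+3+2+1 = 10.
Year 1: $56,570 × 4/10 = $22,628. Book value $44,342.
Year 2: $56,570 × 3/10 = $16,971. Book value $27,371.
Year 3: $56,570 × 2/10 = $11,314. Book value $16,057.
Year 4: $56,570 × 1/10 = $5,657. Book value $10,400.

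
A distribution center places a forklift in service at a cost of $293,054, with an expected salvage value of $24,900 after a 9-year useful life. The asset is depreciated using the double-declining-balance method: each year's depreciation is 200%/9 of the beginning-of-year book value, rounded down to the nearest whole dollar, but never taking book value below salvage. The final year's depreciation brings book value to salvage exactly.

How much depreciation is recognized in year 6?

Depreciable base = $293,054 − $24,900 = $268,154.
Year 1: ⌊$293,054 × 200%/9⌋ = $65,123. Book value $227,931.
Year 2: ⌊$227,931 × 200%/9⌋ = $50,651. Book value $177,280.
Year 3: ⌊$177,280 × 200%/9⌋ = $39,395. Book value $137,885.
Year 4: ⌊$137,885 × 200%/9⌋ = $30,641. Book value $107,244.
Year 5: ⌊$107,244 × 200%/9⌋ = $23,832. Book value $83,412.
Year 6: ⌊$83,412 × 200%/9⌋ = $18,536. Book value $64,876.

$18,536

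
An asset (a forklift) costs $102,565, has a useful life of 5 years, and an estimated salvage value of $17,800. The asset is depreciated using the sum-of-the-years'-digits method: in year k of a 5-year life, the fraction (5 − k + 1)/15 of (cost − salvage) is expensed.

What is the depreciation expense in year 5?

$5,651

Depreciable base = $102,565 − $17,800 = $84,765.
Sum of the years' digits = 5+4+3+2+1 = 15.
Year 1: $84,765 × 5/15 = $28,255. Book value $74,310.
Year 2: $84,765 × 4/15 = $22,604. Book value $51,706.
Year 3: $84,765 × 3/15 = $16,953. Book value $34,753.
Year 4: $84,765 × 2/15 = $11,302. Book value $23,451.
Year 5: $84,765 × 1/15 = $5,651. Book value $17,800.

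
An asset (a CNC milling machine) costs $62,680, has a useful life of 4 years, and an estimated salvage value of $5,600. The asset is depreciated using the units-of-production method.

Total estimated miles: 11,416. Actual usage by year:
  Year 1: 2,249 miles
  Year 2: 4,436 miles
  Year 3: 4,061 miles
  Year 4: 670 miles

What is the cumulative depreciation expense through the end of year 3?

Depreciable base = $62,680 − $5,600 = $57,080.
Rate = $57,080 / 11,416 miles = $5 per mile.
Year 1: 2,249 × $5 = $11,245. Book value $51,435.
Year 2: 4,436 × $5 = $22,180. Book value $29,255.
Year 3: 4,061 × $5 = $20,305. Book value $8,950.
Accumulated through year 3 = $62,680 − $8,950 = $53,730.

$53,730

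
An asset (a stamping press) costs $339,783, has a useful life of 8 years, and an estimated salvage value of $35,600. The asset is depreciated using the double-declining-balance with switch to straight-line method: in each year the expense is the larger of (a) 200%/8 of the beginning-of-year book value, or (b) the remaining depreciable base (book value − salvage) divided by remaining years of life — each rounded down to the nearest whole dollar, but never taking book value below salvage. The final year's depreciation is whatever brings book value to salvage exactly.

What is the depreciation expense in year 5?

Depreciable base = $339,783 − $35,600 = $304,183.
Year 1: DB = ⌊$339,783 × 200%/8⌋ = $84,945; SL = ⌊$304,183/8⌋ = $38,022 → take DB $84,945. Book value $254,838.
Year 2: DB = ⌊$254,838 × 200%/8⌋ = $63,709; SL = ⌊$219,238/7⌋ = $31,319 → take DB $63,709. Book value $191,129.
Year 3: DB = ⌊$191,129 × 200%/8⌋ = $47,782; SL = ⌊$155,529/6⌋ = $25,921 → take DB $47,782. Book value $143,347.
Year 4: DB = ⌊$143,347 × 200%/8⌋ = $35,836; SL = ⌊$107,747/5⌋ = $21,549 → take DB $35,836. Book value $107,511.
Year 5: DB = ⌊$107,511 × 200%/8⌋ = $26,877; SL = ⌊$71,911/4⌋ = $17,977 → take DB $26,877. Book value $80,634.

$26,877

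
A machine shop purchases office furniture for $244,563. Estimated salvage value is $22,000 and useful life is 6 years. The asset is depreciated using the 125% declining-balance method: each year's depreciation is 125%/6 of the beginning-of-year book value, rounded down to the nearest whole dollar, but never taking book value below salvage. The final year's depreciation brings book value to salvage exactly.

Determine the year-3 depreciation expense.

$31,932

Depreciable base = $244,563 − $22,000 = $222,563.
Year 1: ⌊$244,563 × 125%/6⌋ = $50,950. Book value $193,613.
Year 2: ⌊$193,613 × 125%/6⌋ = $40,336. Book value $153,277.
Year 3: ⌊$153,277 × 125%/6⌋ = $31,932. Book value $121,345.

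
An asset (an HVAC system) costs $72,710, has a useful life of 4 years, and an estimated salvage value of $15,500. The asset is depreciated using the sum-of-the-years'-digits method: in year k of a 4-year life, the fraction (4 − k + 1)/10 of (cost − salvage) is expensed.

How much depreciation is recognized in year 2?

$17,163

Depreciable base = $72,710 − $15,500 = $57,210.
Sum of the years' digits = 4+3+2+1 = 10.
Year 1: $57,210 × 4/10 = $22,884. Book value $49,826.
Year 2: $57,210 × 3/10 = $17,163. Book value $32,663.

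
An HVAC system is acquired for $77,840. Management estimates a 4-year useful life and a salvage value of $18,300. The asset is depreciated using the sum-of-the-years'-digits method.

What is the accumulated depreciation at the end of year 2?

$41,678

Depreciable base = $77,840 − $18,300 = $59,540.
Sum of the years' digits = 4+3+2+1 = 10.
Year 1: $59,540 × 4/10 = $23,816. Book value $54,024.
Year 2: $59,540 × 3/10 = $17,862. Book value $36,162.
Accumulated through year 2 = $77,840 − $36,162 = $41,678.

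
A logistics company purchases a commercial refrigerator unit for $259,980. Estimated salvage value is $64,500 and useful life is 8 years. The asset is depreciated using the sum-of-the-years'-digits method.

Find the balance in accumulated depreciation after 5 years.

$162,900

Depreciable base = $259,980 − $64,500 = $195,480.
Sum of the years' digits = 8+7+6+5+4+3+2+1 = 36.
Year 1: $195,480 × 8/36 = $43,440. Book value $216,540.
Year 2: $195,480 × 7/36 = $38,010. Book value $178,530.
Year 3: $195,480 × 6/36 = $32,580. Book value $145,950.
Year 4: $195,480 × 5/36 = $27,150. Book value $118,800.
Year 5: $195,480 × 4/36 = $21,720. Book value $97,080.
Accumulated through year 5 = $259,980 − $97,080 = $162,900.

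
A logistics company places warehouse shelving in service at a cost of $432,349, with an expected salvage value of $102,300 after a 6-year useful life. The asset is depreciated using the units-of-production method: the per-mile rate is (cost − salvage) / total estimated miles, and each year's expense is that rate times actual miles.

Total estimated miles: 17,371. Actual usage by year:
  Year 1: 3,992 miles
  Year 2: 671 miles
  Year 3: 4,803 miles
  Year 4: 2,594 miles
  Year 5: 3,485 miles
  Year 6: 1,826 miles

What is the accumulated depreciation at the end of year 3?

$179,854

Depreciable base = $432,349 − $102,300 = $330,049.
Rate = $330,049 / 17,371 miles = $19 per mile.
Year 1: 3,992 × $19 = $75,848. Book value $356,501.
Year 2: 671 × $19 = $12,749. Book value $343,752.
Year 3: 4,803 × $19 = $91,257. Book value $252,495.
Accumulated through year 3 = $432,349 − $252,495 = $179,854.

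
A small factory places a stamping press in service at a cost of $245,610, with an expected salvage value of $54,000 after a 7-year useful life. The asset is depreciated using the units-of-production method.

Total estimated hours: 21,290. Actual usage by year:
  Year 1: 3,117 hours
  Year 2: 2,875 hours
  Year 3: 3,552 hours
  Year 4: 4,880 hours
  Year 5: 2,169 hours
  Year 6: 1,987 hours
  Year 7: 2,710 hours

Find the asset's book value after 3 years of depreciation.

$159,714

Depreciable base = $245,610 − $54,000 = $191,610.
Rate = $191,610 / 21,290 hours = $9 per hour.
Year 1: 3,117 × $9 = $28,053. Book value $217,557.
Year 2: 2,875 × $9 = $25,875. Book value $191,682.
Year 3: 3,552 × $9 = $31,968. Book value $159,714.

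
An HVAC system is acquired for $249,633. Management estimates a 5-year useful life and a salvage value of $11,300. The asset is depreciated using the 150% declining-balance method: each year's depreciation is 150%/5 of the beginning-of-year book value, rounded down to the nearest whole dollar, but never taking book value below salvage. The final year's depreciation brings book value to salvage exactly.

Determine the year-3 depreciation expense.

Depreciable base = $249,633 − $11,300 = $238,333.
Year 1: ⌊$249,633 × 150%/5⌋ = $74,889. Book value $174,744.
Year 2: ⌊$174,744 × 150%/5⌋ = $52,423. Book value $122,321.
Year 3: ⌊$122,321 × 150%/5⌋ = $36,696. Book value $85,625.

$36,696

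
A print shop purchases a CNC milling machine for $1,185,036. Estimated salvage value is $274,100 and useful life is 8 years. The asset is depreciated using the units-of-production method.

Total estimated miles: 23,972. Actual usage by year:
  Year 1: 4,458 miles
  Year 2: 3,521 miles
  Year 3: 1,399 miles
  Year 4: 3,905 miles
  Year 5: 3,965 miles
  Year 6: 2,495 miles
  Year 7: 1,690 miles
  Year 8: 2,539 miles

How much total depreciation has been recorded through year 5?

Depreciable base = $1,185,036 − $274,100 = $910,936.
Rate = $910,936 / 23,972 miles = $38 per mile.
Year 1: 4,458 × $38 = $169,404. Book value $1,015,632.
Year 2: 3,521 × $38 = $133,798. Book value $881,834.
Year 3: 1,399 × $38 = $53,162. Book value $828,672.
Year 4: 3,905 × $38 = $148,390. Book value $680,282.
Year 5: 3,965 × $38 = $150,670. Book value $529,612.
Accumulated through year 5 = $1,185,036 − $529,612 = $655,424.

$655,424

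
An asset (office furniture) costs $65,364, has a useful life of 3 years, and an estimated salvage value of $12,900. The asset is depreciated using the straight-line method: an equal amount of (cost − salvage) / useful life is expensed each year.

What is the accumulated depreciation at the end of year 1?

Depreciable base = $65,364 − $12,900 = $52,464.
Annual expense = $52,464 / 3 = $17,488.
End of year 1: book value $47,876.
Accumulated through year 1 = $65,364 − $47,876 = $17,488.

$17,488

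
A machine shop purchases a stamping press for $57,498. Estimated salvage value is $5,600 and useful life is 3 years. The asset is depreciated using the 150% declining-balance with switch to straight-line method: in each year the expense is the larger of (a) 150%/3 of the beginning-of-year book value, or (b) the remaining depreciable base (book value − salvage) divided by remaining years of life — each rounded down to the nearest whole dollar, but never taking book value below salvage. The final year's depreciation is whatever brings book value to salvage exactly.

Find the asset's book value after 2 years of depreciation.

$14,375

Depreciable base = $57,498 − $5,600 = $51,898.
Year 1: DB = ⌊$57,498 × 150%/3⌋ = $28,749; SL = ⌊$51,898/3⌋ = $17,299 → take DB $28,749. Book value $28,749.
Year 2: DB = ⌊$28,749 × 150%/3⌋ = $14,374; SL = ⌊$23,149/2⌋ = $11,574 → take DB $14,374. Book value $14,375.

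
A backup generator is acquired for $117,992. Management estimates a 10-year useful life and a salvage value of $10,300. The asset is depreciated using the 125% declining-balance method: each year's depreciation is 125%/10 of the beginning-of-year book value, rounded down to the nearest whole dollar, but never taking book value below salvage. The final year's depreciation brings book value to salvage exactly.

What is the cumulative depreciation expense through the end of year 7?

Depreciable base = $117,992 − $10,300 = $107,692.
Year 1: ⌊$117,992 × 125%/10⌋ = $14,749. Book value $103,243.
Year 2: ⌊$103,243 × 125%/10⌋ = $12,905. Book value $90,338.
Year 3: ⌊$90,338 × 125%/10⌋ = $11,292. Book value $79,046.
Year 4: ⌊$79,046 × 125%/10⌋ = $9,880. Book value $69,166.
Year 5: ⌊$69,166 × 125%/10⌋ = $8,645. Book value $60,521.
Year 6: ⌊$60,521 × 125%/10⌋ = $7,565. Book value $52,956.
Year 7: ⌊$52,956 × 125%/10⌋ = $6,619. Book value $46,337.
Accumulated through year 7 = $117,992 − $46,337 = $71,655.

$71,655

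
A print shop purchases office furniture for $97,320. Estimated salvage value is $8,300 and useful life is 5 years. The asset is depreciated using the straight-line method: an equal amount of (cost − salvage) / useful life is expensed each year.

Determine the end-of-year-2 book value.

$61,712

Depreciable base = $97,320 − $8,300 = $89,020.
Annual expense = $89,020 / 5 = $17,804.
End of year 1: book value $79,516.
End of year 2: book value $61,712.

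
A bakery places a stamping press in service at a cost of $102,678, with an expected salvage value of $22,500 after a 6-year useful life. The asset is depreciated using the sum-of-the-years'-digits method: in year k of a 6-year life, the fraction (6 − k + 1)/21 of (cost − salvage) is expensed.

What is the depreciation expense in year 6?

Depreciable base = $102,678 − $22,500 = $80,178.
Sum of the years' digits = 6+5+4+3+2+1 = 21.
Year 1: $80,178 × 6/21 = $22,908. Book value $79,770.
Year 2: $80,178 × 5/21 = $19,090. Book value $60,680.
Year 3: $80,178 × 4/21 = $15,272. Book value $45,408.
Year 4: $80,178 × 3/21 = $11,454. Book value $33,954.
Year 5: $80,178 × 2/21 = $7,636. Book value $26,318.
Year 6: $80,178 × 1/21 = $3,818. Book value $22,500.

$3,818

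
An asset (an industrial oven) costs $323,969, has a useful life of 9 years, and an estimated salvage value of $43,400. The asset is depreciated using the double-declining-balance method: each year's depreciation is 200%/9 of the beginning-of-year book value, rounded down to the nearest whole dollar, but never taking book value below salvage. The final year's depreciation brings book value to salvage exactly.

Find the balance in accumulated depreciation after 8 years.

Depreciable base = $323,969 − $43,400 = $280,569.
Year 1: ⌊$323,969 × 200%/9⌋ = $71,993. Book value $251,976.
Year 2: ⌊$251,976 × 200%/9⌋ = $55,994. Book value $195,982.
Year 3: ⌊$195,982 × 200%/9⌋ = $43,551. Book value $152,431.
Year 4: ⌊$152,431 × 200%/9⌋ = $33,873. Book value $118,558.
Year 5: ⌊$118,558 × 200%/9⌋ = $26,346. Book value $92,212.
Year 6: ⌊$92,212 × 200%/9⌋ = $20,491. Book value $71,721.
Year 7: ⌊$71,721 × 200%/9⌋ = $15,938. Book value $55,783.
Year 8: ⌊$55,783 × 200%/9⌋ = $12,396, capped at $12,383. Book value $43,400.
Accumulated through year 8 = $323,969 − $43,400 = $280,569.

$280,569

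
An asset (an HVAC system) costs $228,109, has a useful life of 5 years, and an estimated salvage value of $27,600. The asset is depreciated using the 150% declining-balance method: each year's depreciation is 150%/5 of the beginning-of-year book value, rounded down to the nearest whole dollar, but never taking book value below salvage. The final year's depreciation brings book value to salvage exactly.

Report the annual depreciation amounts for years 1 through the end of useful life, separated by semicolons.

Depreciable base = $228,109 − $27,600 = $200,509.
Year 1: ⌊$228,109 × 150%/5⌋ = $68,432. Book value $159,677.
Year 2: ⌊$159,677 × 150%/5⌋ = $47,903. Book value $111,774.
Year 3: ⌊$111,774 × 150%/5⌋ = $33,532. Book value $78,242.
Year 4: ⌊$78,242 × 150%/5⌋ = $23,472. Book value $54,770.
Year 5 (final): $54,770 − $27,600 = $27,170. Book value $27,600.

$68,432; $47,903; $33,532; $23,472; $27,170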